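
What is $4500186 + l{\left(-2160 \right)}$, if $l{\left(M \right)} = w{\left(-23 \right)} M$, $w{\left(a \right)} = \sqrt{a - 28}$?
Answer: $4500186 - 2160 i \sqrt{51} \approx 4.5002 \cdot 10^{6} - 15425.0 i$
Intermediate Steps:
$w{\left(a \right)} = \sqrt{-28 + a}$
$l{\left(M \right)} = i M \sqrt{51}$ ($l{\left(M \right)} = \sqrt{-28 - 23} M = \sqrt{-51} M = i \sqrt{51} M = i M \sqrt{51}$)
$4500186 + l{\left(-2160 \right)} = 4500186 + i \left(-2160\right) \sqrt{51} = 4500186 - 2160 i \sqrt{51}$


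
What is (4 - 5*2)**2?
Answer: 36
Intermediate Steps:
(4 - 5*2)**2 = (4 - 1*10)**2 = (4 - 10)**2 = (-6)**2 = 36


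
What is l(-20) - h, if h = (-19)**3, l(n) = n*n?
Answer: 7259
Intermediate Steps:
l(n) = n**2
h = -6859
l(-20) - h = (-20)**2 - 1*(-6859) = 400 + 6859 = 7259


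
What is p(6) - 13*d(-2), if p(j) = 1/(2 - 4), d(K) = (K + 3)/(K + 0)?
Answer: 6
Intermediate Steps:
d(K) = (3 + K)/K
p(j) = -1/2 (p(j) = 1/(-2) = -1/2)
p(6) - 13*d(-2) = -1/2 - 13*(3 - 2)/(-2) = -1/2 - (-13)/2 = -1/2 - 13*(-1/2) = -1/2 + 13/2 = 6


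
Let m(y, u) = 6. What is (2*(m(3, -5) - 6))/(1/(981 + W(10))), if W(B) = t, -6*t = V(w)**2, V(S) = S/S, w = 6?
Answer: 0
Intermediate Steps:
V(S) = 1
t = -1/6 (t = -1/6*1**2 = -1/6*1 = -1/6 ≈ -0.16667)
W(B) = -1/6
(2*(m(3, -5) - 6))/(1/(981 + W(10))) = (2*(6 - 6))/(1/(981 - 1/6)) = (2*0)/(1/(5885/6)) = 0/(6/5885) = 0*(5885/6) = 0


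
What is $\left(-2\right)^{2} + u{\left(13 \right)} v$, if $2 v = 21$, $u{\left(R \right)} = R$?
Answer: $\frac{281}{2} \approx 140.5$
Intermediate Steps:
$v = \frac{21}{2}$ ($v = \frac{1}{2} \cdot 21 = \frac{21}{2} \approx 10.5$)
$\left(-2\right)^{2} + u{\left(13 \right)} v = \left(-2\right)^{2} + 13 \cdot \frac{21}{2} = 4 + \frac{273}{2} = \frac{281}{2}$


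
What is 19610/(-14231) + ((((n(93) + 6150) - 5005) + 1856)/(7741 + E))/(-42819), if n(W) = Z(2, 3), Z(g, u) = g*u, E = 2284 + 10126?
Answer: -2417206623101/1754165245077 ≈ -1.3780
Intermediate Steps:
E = 12410
n(W) = 6 (n(W) = 2*3 = 6)
19610/(-14231) + ((((n(93) + 6150) - 5005) + 1856)/(7741 + E))/(-42819) = 19610/(-14231) + ((((6 + 6150) - 5005) + 1856)/(7741 + 12410))/(-42819) = 19610*(-1/14231) + (((6156 - 5005) + 1856)/20151)*(-1/42819) = -19610/14231 + ((1151 + 1856)*(1/20151))*(-1/42819) = -19610/14231 + (3007*(1/20151))*(-1/42819) = -19610/14231 + (3007/20151)*(-1/42819) = -19610/14231 - 3007/862845669 = -2417206623101/1754165245077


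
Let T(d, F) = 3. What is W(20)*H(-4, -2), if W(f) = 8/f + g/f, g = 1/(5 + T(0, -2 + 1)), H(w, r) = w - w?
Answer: 0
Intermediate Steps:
H(w, r) = 0
g = ⅛ (g = 1/(5 + 3) = 1/8 = ⅛ ≈ 0.12500)
W(f) = 65/(8*f) (W(f) = 8/f + 1/(8*f) = 65/(8*f))
W(20)*H(-4, -2) = ((65/8)/20)*0 = ((65/8)*(1/20))*0 = (13/32)*0 = 0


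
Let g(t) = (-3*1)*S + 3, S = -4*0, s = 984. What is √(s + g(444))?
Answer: √987 ≈ 31.417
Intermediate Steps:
S = 0
g(t) = 3 (g(t) = -3*1*0 + 3 = -3*0 + 3 = 0 + 3 = 3)
√(s + g(444)) = √(984 + 3) = √987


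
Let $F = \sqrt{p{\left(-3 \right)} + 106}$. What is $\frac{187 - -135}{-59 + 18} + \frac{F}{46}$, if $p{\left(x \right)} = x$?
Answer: $- \frac{322}{41} + \frac{\sqrt{103}}{46} \approx -7.633$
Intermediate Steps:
$F = \sqrt{103}$ ($F = \sqrt{-3 + 106} = \sqrt{103} \approx 10.149$)
$\frac{187 - -135}{-59 + 18} + \frac{F}{46} = \frac{187 - -135}{-59 + 18} + \frac{\sqrt{103}}{46} = \frac{187 + 135}{-41} + \sqrt{103} \cdot \frac{1}{46} = 322 \left(- \frac{1}{41}\right) + \frac{\sqrt{103}}{46} = - \frac{322}{41} + \frac{\sqrt{103}}{46}$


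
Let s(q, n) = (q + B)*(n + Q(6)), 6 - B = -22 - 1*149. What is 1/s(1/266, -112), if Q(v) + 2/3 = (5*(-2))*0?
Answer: -399/7957027 ≈ -5.0144e-5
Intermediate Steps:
Q(v) = -2/3 (Q(v) = -2/3 + (5*(-2))*0 = -2/3 - 10*0 = -2/3 + 0 = -2/3)
B = 177 (B = 6 - (-22 - 1*149) = 6 - (-22 - 149) = 6 - 1*(-171) = 6 + 171 = 177)
s(q, n) = (177 + q)*(-2/3 + n) (s(q, n) = (q + 177)*(n - 2/3) = (177 + q)*(-2/3 + n))
1/s(1/266, -112) = 1/(-118 + 177*(-112) - 2/3/266 - 112/266) = 1/(-118 - 19824 - 2/3*1/266 - 112*1/266) = 1/(-118 - 19824 - 1/399 - 8/19) = 1/(-7957027/399) = -399/7957027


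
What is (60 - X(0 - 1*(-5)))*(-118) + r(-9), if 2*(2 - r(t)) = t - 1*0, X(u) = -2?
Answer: -14619/2 ≈ -7309.5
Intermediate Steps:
r(t) = 2 - t/2 (r(t) = 2 - (t - 1*0)/2 = 2 - (t + 0)/2 = 2 - t/2)
(60 - X(0 - 1*(-5)))*(-118) + r(-9) = (60 - 1*(-2))*(-118) + (2 - ½*(-9)) = (60 + 2)*(-118) + (2 + 9/2) = 62*(-118) + 13/2 = -7316 + 13/2 = -14619/2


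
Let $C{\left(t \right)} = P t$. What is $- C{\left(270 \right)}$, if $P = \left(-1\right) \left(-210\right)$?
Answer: $-56700$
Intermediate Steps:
$P = 210$
$C{\left(t \right)} = 210 t$
$- C{\left(270 \right)} = - 210 \cdot 270 = \left(-1\right) 56700 = -56700$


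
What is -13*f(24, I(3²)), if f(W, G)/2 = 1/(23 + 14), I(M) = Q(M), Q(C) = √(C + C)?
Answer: -26/37 ≈ -0.70270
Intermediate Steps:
Q(C) = √2*√C (Q(C) = √(2*C) = √2*√C)
I(M) = √2*√M
f(W, G) = 2/37 (f(W, G) = 2/(23 + 14) = 2/37)
-13*f(24, I(3²)) = -13*2/37 = -26/37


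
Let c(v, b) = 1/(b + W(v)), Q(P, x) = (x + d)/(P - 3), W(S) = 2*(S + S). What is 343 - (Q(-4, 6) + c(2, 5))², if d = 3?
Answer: 2828283/8281 ≈ 341.54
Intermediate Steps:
W(S) = 4*S (W(S) = 2*(2*S) = 4*S)
Q(P, x) = (3 + x)/(-3 + P) (Q(P, x) = (x + 3)/(P - 3) = (3 + x)/(-3 + P))
c(v, b) = 1/(b + 4*v)
343 - (Q(-4, 6) + c(2, 5))² = 343 - ((3 + 6)/(-3 - 4) + 1/(5 + 4*2))² = 343 - (9/(-7) + 1/(5 + 8))² = 343 - (-⅐*9 + 1/13)² = 343 - (-9/7 + 1/13)² = 343 - (-110/91)² = 343 - 1*12100/8281 = 343 - 12100/8281 = 2828283/8281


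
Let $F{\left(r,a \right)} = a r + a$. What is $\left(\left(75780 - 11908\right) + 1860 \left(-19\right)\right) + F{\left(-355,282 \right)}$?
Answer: $-71296$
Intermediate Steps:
$F{\left(r,a \right)} = a + a r$
$\left(\left(75780 - 11908\right) + 1860 \left(-19\right)\right) + F{\left(-355,282 \right)} = \left(\left(75780 - 11908\right) + 1860 \left(-19\right)\right) + 282 \left(1 - 355\right) = \left(\left(75780 - 11908\right) - 35340\right) + 282 \left(-354\right) = \left(63872 - 35340\right) - 99828 = 28532 - 99828 = -71296$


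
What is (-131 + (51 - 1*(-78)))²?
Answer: 4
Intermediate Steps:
(-131 + (51 - 1*(-78)))² = (-131 + (51 + 78))² = (-131 + 129)² = (-2)² = 4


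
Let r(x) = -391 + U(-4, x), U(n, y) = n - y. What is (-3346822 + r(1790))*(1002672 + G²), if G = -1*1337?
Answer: -9344536640687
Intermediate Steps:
G = -1337
r(x) = -395 - x (r(x) = -391 + (-4 - x) = -395 - x)
(-3346822 + r(1790))*(1002672 + G²) = (-3346822 + (-395 - 1*1790))*(1002672 + (-1337)²) = (-3346822 + (-395 - 1790))*(1002672 + 1787569) = (-3346822 - 2185)*2790241 = -3349007*2790241 = -9344536640687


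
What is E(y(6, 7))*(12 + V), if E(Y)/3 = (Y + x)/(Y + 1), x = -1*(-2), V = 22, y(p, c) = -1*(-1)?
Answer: 153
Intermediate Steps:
y(p, c) = 1
x = 2
E(Y) = 3*(2 + Y)/(1 + Y) (E(Y) = 3*((Y + 2)/(Y + 1)) = 3*((2 + Y)/(1 + Y)) = 3*(2 + Y)/(1 + Y))
E(y(6, 7))*(12 + V) = (3*(2 + 1)/(1 + 1))*(12 + 22) = (3*3/2)*34 = (3*(½)*3)*34 = (9/2)*34 = 153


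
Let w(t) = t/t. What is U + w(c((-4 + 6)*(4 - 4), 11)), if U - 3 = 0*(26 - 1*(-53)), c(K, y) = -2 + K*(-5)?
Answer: 4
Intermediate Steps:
c(K, y) = -2 - 5*K
w(t) = 1
U = 3 (U = 3 + 0*(26 - 1*(-53)) = 3 + 0*(26 + 53) = 3 + 0*79 = 3 + 0 = 3)
U + w(c((-4 + 6)*(4 - 4), 11)) = 3 + 1 = 4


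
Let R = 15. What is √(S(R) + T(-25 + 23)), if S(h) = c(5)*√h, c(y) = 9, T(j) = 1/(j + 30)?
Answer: √(7 + 1764*√15)/14 ≈ 5.9070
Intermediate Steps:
T(j) = 1/(30 + j)
S(h) = 9*√h
√(S(R) + T(-25 + 23)) = √(9*√15 + 1/(30 + (-25 + 23))) = √(9*√15 + 1/(30 - 2)) = √(9*√15 + 1/28) = √(1/28 + 9*√15)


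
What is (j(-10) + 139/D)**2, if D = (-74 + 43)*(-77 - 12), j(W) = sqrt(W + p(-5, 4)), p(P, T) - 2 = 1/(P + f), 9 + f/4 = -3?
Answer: -3234110412/403440293 + 1390*I*sqrt(901)/146227 ≈ -8.0163 + 0.28533*I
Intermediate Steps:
f = -48 (f = -36 + 4*(-3) = -36 - 12 = -48)
p(P, T) = 2 + 1/(-48 + P) (p(P, T) = 2 + 1/(P - 48) = 2 + 1/(-48 + P))
j(W) = sqrt(105/53 + W) (j(W) = sqrt(W + (-95 + 2*(-5))/(-48 - 5)) = sqrt(W + (-95 - 10)/(-53)) = sqrt(W - 1/53*(-105)) = sqrt(W + 105/53) = sqrt(105/53 + W))
D = 2759 (D = -31*(-89) = 2759)
(j(-10) + 139/D)**2 = (sqrt(5565 + 2809*(-10))/53 + 139/2759)**2 = (sqrt(5565 - 28090)/53 + 139*(1/2759))**2 = (sqrt(-22525)/53 + 139/2759)**2 = ((5*I*sqrt(901))/53 + 139/2759)**2 = (5*I*sqrt(901)/53 + 139/2759)**2 = (139/2759 + 5*I*sqrt(901)/53)**2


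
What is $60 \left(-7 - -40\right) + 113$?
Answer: $2093$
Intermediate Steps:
$60 \left(-7 - -40\right) + 113 = 60 \left(-7 + 40\right) + 113 = 60 \cdot 33 + 113 = 1980 + 113 = 2093$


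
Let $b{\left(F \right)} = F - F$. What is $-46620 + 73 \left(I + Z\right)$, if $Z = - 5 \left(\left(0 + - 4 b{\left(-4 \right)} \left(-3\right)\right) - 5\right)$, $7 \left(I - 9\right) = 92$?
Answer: $- \frac{302250}{7} \approx -43179.0$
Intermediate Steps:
$b{\left(F \right)} = 0$
$I = \frac{155}{7}$ ($I = 9 + \frac{1}{7} \cdot 92 = 9 + \frac{92}{7} = \frac{155}{7} \approx 22.143$)
$Z = 25$ ($Z = - 5 \left(\left(0 + \left(-4\right) 0 \left(-3\right)\right) - 5\right) = - 5 \left(\left(0 + 0 \left(-3\right)\right) - 5\right) = - 5 \left(\left(0 + 0\right) - 5\right) = - 5 \left(0 - 5\right) = \left(-5\right) \left(-5\right) = 25$)
$-46620 + 73 \left(I + Z\right) = -46620 + 73 \left(\frac{155}{7} + 25\right) = -46620 + 73 \cdot \frac{330}{7} = -46620 + \frac{24090}{7} = - \frac{302250}{7}$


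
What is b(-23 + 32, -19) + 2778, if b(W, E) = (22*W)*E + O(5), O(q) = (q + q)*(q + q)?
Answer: -884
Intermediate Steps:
O(q) = 4*q**2 (O(q) = (2*q)*(2*q) = 4*q**2)
b(W, E) = 100 + 22*E*W (b(W, E) = (22*W)*E + 4*5**2 = 22*E*W + 4*25 = 22*E*W + 100 = 100 + 22*E*W)
b(-23 + 32, -19) + 2778 = (100 + 22*(-19)*(-23 + 32)) + 2778 = (100 + 22*(-19)*9) + 2778 = (100 - 3762) + 2778 = -3662 + 2778 = -884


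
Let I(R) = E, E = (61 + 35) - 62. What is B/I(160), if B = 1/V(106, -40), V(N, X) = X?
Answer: -1/1360 ≈ -0.00073529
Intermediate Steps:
E = 34 (E = 96 - 62 = 34)
B = -1/40 (B = 1/(-40) = -1/40 ≈ -0.025000)
I(R) = 34
B/I(160) = -1/40/34 = -1/40*1/34 = -1/1360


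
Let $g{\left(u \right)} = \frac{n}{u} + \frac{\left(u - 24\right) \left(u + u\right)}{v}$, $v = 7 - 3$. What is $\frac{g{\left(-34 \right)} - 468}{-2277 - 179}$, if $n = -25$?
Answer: $- \frac{17637}{83504} \approx -0.21121$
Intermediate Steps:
$v = 4$ ($v = 7 - 3 = 4$)
$g{\left(u \right)} = - \frac{25}{u} + \frac{u \left(-24 + u\right)}{2}$ ($g{\left(u \right)} = - \frac{25}{u} + \frac{\left(u - 24\right) \left(u + u\right)}{4} = - \frac{25}{u} + \left(-24 + u\right) 2 u \frac{1}{4} = - \frac{25}{u} + 2 u \left(-24 + u\right) \frac{1}{4} = - \frac{25}{u} + \frac{u \left(-24 + u\right)}{2}$)
$\frac{g{\left(-34 \right)} - 468}{-2277 - 179} = \frac{\frac{-50 + \left(-34\right)^{2} \left(-24 - 34\right)}{2 \left(-34\right)} - 468}{-2277 - 179} = \frac{\frac{1}{2} \left(- \frac{1}{34}\right) \left(-50 + 1156 \left(-58\right)\right) - 468}{-2456} = \left(\frac{1}{2} \left(- \frac{1}{34}\right) \left(-50 - 67048\right) - 468\right) \left(- \frac{1}{2456}\right) = \left(\frac{1}{2} \left(- \frac{1}{34}\right) \left(-67098\right) - 468\right) \left(- \frac{1}{2456}\right) = \left(\frac{33549}{34} - 468\right) \left(- \frac{1}{2456}\right) = \frac{17637}{34} \left(- \frac{1}{2456}\right) = - \frac{17637}{83504}$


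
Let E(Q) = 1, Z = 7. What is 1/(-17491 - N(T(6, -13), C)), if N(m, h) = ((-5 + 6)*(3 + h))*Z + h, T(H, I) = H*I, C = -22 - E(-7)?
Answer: -1/17328 ≈ -5.7710e-5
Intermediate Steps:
C = -23 (C = -22 - 1*1 = -22 - 1 = -23)
N(m, h) = 21 + 8*h (N(m, h) = ((-5 + 6)*(3 + h))*7 + h = (1*(3 + h))*7 + h = (3 + h)*7 + h = (21 + 7*h) + h = 21 + 8*h)
1/(-17491 - N(T(6, -13), C)) = 1/(-17491 - (21 + 8*(-23))) = 1/(-17491 - (21 - 184)) = 1/(-17491 - 1*(-163)) = 1/(-17491 + 163) = 1/(-17328) = -1/17328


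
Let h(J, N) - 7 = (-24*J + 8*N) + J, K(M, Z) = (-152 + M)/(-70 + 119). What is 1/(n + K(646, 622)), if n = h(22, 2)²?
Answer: 49/11431655 ≈ 4.2863e-6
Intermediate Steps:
K(M, Z) = -152/49 + M/49 (K(M, Z) = (-152 + M)/49 = (-152 + M)*(1/49) = -152/49 + M/49)
h(J, N) = 7 - 23*J + 8*N (h(J, N) = 7 + ((-24*J + 8*N) + J) = 7 + (-23*J + 8*N) = 7 - 23*J + 8*N)
n = 233289 (n = (7 - 23*22 + 8*2)² = (7 - 506 + 16)² = (-483)² = 233289)
1/(n + K(646, 622)) = 1/(233289 + (-152/49 + (1/49)*646)) = 1/(233289 + (-152/49 + 646/49)) = 1/(233289 + 494/49) = 1/(11431655/49) = 49/11431655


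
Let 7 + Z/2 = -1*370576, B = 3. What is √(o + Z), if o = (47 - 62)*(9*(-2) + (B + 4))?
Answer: I*√741001 ≈ 860.81*I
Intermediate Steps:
Z = -741166 (Z = -14 + 2*(-1*370576) = -14 + 2*(-370576) = -14 - 741152 = -741166)
o = 165 (o = (47 - 62)*(9*(-2) + (3 + 4)) = -15*(-18 + 7) = -15*(-11) = 165)
√(o + Z) = √(165 - 741166) = √(-741001) = I*√741001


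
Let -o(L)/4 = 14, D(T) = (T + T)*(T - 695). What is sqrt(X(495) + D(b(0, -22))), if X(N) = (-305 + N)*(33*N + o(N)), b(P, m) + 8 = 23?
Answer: sqrt(3072610) ≈ 1752.9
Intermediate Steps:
b(P, m) = 15 (b(P, m) = -8 + 23 = 15)
D(T) = 2*T*(-695 + T) (D(T) = (2*T)*(-695 + T) = 2*T*(-695 + T))
o(L) = -56 (o(L) = -4*14 = -56)
X(N) = (-305 + N)*(-56 + 33*N) (X(N) = (-305 + N)*(33*N - 56) = (-305 + N)*(-56 + 33*N))
sqrt(X(495) + D(b(0, -22))) = sqrt((17080 - 10121*495 + 33*495**2) + 2*15*(-695 + 15)) = sqrt((17080 - 5009895 + 33*245025) + 2*15*(-680)) = sqrt((17080 - 5009895 + 8085825) - 20400) = sqrt(3093010 - 20400) = sqrt(3072610)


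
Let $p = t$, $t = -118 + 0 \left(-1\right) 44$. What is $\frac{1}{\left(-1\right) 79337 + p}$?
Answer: $- \frac{1}{79455} \approx -1.2586 \cdot 10^{-5}$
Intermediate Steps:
$t = -118$ ($t = -118 + 0 \cdot 44 = -118 + 0 = -118$)
$p = -118$
$\frac{1}{\left(-1\right) 79337 + p} = \frac{1}{\left(-1\right) 79337 - 118} = \frac{1}{-79337 - 118} = \frac{1}{-79455} = - \frac{1}{79455}$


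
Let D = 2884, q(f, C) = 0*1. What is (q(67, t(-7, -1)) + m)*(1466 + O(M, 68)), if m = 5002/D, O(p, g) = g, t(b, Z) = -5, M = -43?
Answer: 1918267/721 ≈ 2660.6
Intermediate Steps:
q(f, C) = 0
m = 2501/1442 (m = 5002/2884 = 5002*(1/2884) = 2501/1442 ≈ 1.7344)
(q(67, t(-7, -1)) + m)*(1466 + O(M, 68)) = (0 + 2501/1442)*(1466 + 68) = (2501/1442)*1534 = 1918267/721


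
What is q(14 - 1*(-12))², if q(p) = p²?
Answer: 456976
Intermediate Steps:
q(14 - 1*(-12))² = ((14 - 1*(-12))²)² = ((14 + 12)²)² = (26²)² = 676² = 456976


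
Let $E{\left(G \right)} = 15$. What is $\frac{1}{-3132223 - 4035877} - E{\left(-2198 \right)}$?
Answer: $- \frac{107521501}{7168100} \approx -15.0$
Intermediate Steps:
$\frac{1}{-3132223 - 4035877} - E{\left(-2198 \right)} = \frac{1}{-3132223 - 4035877} - 15 = \frac{1}{-7168100} - 15 = - \frac{1}{7168100} - 15 = - \frac{107521501}{7168100}$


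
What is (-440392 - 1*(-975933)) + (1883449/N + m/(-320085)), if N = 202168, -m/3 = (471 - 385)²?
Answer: 11551990386710743/21570314760 ≈ 5.3555e+5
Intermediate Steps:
m = -22188 (m = -3*(471 - 385)² = -3*86² = -3*7396 = -22188)
(-440392 - 1*(-975933)) + (1883449/N + m/(-320085)) = (-440392 - 1*(-975933)) + (1883449/202168 - 22188/(-320085)) = (-440392 + 975933) + (1883449*(1/202168) - 22188*(-1/320085)) = 535541 + (1883449/202168 + 7396/106695) = 535541 + 202449825583/21570314760 = 11551990386710743/21570314760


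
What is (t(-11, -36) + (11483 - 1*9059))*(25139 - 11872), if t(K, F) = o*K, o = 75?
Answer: 21213933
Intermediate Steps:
t(K, F) = 75*K
(t(-11, -36) + (11483 - 1*9059))*(25139 - 11872) = (75*(-11) + (11483 - 1*9059))*(25139 - 11872) = (-825 + (11483 - 9059))*13267 = (-825 + 2424)*13267 = 1599*13267 = 21213933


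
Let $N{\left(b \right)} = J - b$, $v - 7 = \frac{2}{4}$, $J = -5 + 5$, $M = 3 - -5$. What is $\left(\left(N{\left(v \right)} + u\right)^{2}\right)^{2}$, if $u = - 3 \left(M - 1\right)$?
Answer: $\frac{10556001}{16} \approx 6.5975 \cdot 10^{5}$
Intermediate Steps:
$M = 8$ ($M = 3 + 5 = 8$)
$J = 0$
$u = -21$ ($u = - 3 \left(8 - 1\right) = \left(-3\right) 7 = -21$)
$v = \frac{15}{2}$ ($v = 7 + \frac{2}{4} = 7 + 2 \cdot \frac{1}{4} = 7 + \frac{1}{2} = \frac{15}{2} \approx 7.5$)
$N{\left(b \right)} = - b$ ($N{\left(b \right)} = 0 - b = - b$)
$\left(\left(N{\left(v \right)} + u\right)^{2}\right)^{2} = \left(\left(\left(-1\right) \frac{15}{2} - 21\right)^{2}\right)^{2} = \left(\left(- \frac{15}{2} - 21\right)^{2}\right)^{2} = \left(\left(- \frac{57}{2}\right)^{2}\right)^{2} = \left(\frac{3249}{4}\right)^{2} = \frac{10556001}{16}$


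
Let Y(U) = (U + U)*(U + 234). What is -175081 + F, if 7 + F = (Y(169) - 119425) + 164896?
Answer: 6597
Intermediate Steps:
Y(U) = 2*U*(234 + U) (Y(U) = (2*U)*(234 + U) = 2*U*(234 + U))
F = 181678 (F = -7 + ((2*169*(234 + 169) - 119425) + 164896) = -7 + ((2*169*403 - 119425) + 164896) = -7 + ((136214 - 119425) + 164896) = -7 + (16789 + 164896) = -7 + 181685 = 181678)
-175081 + F = -175081 + 181678 = 6597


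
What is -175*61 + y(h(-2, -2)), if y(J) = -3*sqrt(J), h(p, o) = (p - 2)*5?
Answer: -10675 - 6*I*sqrt(5) ≈ -10675.0 - 13.416*I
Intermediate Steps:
h(p, o) = -10 + 5*p (h(p, o) = (-2 + p)*5 = -10 + 5*p)
-175*61 + y(h(-2, -2)) = -175*61 - 3*sqrt(-10 + 5*(-2)) = -10675 - 3*sqrt(-10 - 10) = -10675 - 6*I*sqrt(5)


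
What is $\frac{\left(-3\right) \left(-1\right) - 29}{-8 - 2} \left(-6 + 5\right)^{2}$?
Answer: $\frac{13}{5} \approx 2.6$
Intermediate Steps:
$\frac{\left(-3\right) \left(-1\right) - 29}{-8 - 2} \left(-6 + 5\right)^{2} = \frac{3 - 29}{-10} \left(-1\right)^{2} = \left(-26\right) \left(- \frac{1}{10}\right) 1 = \frac{13}{5} \cdot 1 = \frac{13}{5}$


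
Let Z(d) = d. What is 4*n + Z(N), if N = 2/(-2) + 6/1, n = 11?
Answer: 49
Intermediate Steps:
N = 5 (N = 2*(-½) + 6*1 = -1 + 6 = 5)
4*n + Z(N) = 4*11 + 5 = 44 + 5 = 49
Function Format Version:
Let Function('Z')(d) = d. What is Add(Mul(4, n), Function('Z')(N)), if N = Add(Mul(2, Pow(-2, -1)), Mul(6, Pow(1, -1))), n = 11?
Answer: 49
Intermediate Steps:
N = 5 (N = Add(Mul(2, Rational(-1, 2)), Mul(6, 1)) = Add(-1, 6) = 5)
Add(Mul(4, n), Function('Z')(N)) = Add(Mul(4, 11), 5) = Add(44, 5) = 49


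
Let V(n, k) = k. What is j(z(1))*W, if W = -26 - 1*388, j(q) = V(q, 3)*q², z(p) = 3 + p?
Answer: -19872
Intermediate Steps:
j(q) = 3*q²
W = -414 (W = -26 - 388 = -414)
j(z(1))*W = (3*(3 + 1)²)*(-414) = (3*4²)*(-414) = (3*16)*(-414) = 48*(-414) = -19872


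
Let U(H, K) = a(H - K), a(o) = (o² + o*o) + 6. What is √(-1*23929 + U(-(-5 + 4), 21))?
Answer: I*√23123 ≈ 152.06*I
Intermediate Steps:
a(o) = 6 + 2*o² (a(o) = (o² + o²) + 6 = 2*o² + 6 = 6 + 2*o²)
U(H, K) = 6 + 2*(H - K)²
√(-1*23929 + U(-(-5 + 4), 21)) = √(-1*23929 + (6 + 2*(-(-5 + 4) - 1*21)²)) = √(-23929 + (6 + 2*(-1*(-1) - 21)²)) = √(-23929 + (6 + 2*(1 - 21)²)) = √(-23929 + (6 + 2*(-20)²)) = √(-23929 + (6 + 2*400)) = √(-23929 + (6 + 800)) = √(-23929 + 806) = √(-23123) = I*√23123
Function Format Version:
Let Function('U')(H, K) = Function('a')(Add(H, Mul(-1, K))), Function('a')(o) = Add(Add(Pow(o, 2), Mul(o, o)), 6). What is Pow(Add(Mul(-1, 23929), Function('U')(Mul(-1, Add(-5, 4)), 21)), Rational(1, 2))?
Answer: Mul(I, Pow(23123, Rational(1, 2))) ≈ Mul(152.06, I)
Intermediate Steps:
Function('a')(o) = Add(6, Mul(2, Pow(o, 2))) (Function('a')(o) = Add(Add(Pow(o, 2), Pow(o, 2)), 6) = Add(Mul(2, Pow(o, 2)), 6) = Add(6, Mul(2, Pow(o, 2))))
Function('U')(H, K) = Add(6, Mul(2, Pow(Add(H, Mul(-1, K)), 2)))
Pow(Add(Mul(-1, 23929), Function('U')(Mul(-1, Add(-5, 4)), 21)), Rational(1, 2)) = Pow(Add(Mul(-1, 23929), Add(6, Mul(2, Pow(Add(Mul(-1, Add(-5, 4)), Mul(-1, 21)), 2)))), Rational(1, 2)) = Pow(Add(-23929, Add(6, Mul(2, Pow(Add(Mul(-1, -1), -21), 2)))), Rational(1, 2)) = Pow(Add(-23929, Add(6, Mul(2, Pow(Add(1, -21), 2)))), Rational(1, 2)) = Pow(Add(-23929, Add(6, Mul(2, Pow(-20, 2)))), Rational(1, 2)) = Pow(Add(-23929, Add(6, Mul(2, 400))), Rational(1, 2)) = Pow(Add(-23929, Add(6, 800)), Rational(1, 2)) = Pow(Add(-23929, 806), Rational(1, 2)) = Pow(-23123, Rational(1, 2)) = Mul(I, Pow(23123, Rational(1, 2)))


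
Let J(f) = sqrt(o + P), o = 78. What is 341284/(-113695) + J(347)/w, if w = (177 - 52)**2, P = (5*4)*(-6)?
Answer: -341284/113695 + I*sqrt(42)/15625 ≈ -3.0018 + 0.00041477*I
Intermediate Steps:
P = -120 (P = 20*(-6) = -120)
J(f) = I*sqrt(42) (J(f) = sqrt(78 - 120) = sqrt(-42) = I*sqrt(42))
w = 15625 (w = 125**2 = 15625)
341284/(-113695) + J(347)/w = 341284/(-113695) + (I*sqrt(42))/15625 = 341284*(-1/113695) + (I*sqrt(42))*(1/15625) = -341284/113695 + I*sqrt(42)/15625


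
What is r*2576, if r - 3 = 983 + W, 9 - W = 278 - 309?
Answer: 2642976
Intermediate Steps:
W = 40 (W = 9 - (278 - 309) = 9 - 1*(-31) = 9 + 31 = 40)
r = 1026 (r = 3 + (983 + 40) = 3 + 1023 = 1026)
r*2576 = 1026*2576 = 2642976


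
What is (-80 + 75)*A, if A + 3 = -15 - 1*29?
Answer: 235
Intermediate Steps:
A = -47 (A = -3 + (-15 - 1*29) = -3 + (-15 - 29) = -3 - 44 = -47)
(-80 + 75)*A = (-80 + 75)*(-47) = -5*(-47) = 235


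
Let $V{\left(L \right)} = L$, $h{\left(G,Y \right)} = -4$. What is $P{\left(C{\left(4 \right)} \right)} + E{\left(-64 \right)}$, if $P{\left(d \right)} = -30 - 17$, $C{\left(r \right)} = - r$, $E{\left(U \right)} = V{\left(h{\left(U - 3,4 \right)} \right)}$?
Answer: $-51$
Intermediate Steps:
$E{\left(U \right)} = -4$
$P{\left(d \right)} = -47$ ($P{\left(d \right)} = -30 - 17 = -47$)
$P{\left(C{\left(4 \right)} \right)} + E{\left(-64 \right)} = -47 - 4 = -51$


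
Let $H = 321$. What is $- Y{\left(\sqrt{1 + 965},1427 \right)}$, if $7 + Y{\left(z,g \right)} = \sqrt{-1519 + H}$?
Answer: $7 - i \sqrt{1198} \approx 7.0 - 34.612 i$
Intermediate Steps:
$Y{\left(z,g \right)} = -7 + i \sqrt{1198}$ ($Y{\left(z,g \right)} = -7 + \sqrt{-1519 + 321} = -7 + \sqrt{-1198} = -7 + i \sqrt{1198}$)
$- Y{\left(\sqrt{1 + 965},1427 \right)} = - (-7 + i \sqrt{1198}) = 7 - i \sqrt{1198}$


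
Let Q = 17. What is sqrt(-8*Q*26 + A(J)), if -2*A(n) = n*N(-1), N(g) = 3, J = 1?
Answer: 5*I*sqrt(566)/2 ≈ 59.477*I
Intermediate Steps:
A(n) = -3*n/2 (A(n) = -n*3/2 = -3*n/2)
sqrt(-8*Q*26 + A(J)) = sqrt(-8*17*26 - 3/2*1) = sqrt(-136*26 - 3/2) = sqrt(-3536 - 3/2) = sqrt(-7075/2) = 5*I*sqrt(566)/2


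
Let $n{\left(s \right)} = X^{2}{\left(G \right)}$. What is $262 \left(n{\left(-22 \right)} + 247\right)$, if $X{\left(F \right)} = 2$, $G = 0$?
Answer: $65762$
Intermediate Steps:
$n{\left(s \right)} = 4$ ($n{\left(s \right)} = 2^{2} = 4$)
$262 \left(n{\left(-22 \right)} + 247\right) = 262 \left(4 + 247\right) = 262 \cdot 251 = 65762$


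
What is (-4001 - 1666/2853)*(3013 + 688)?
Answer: -42252536819/2853 ≈ -1.4810e+7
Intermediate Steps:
(-4001 - 1666/2853)*(3013 + 688) = (-4001 - 1666*1/2853)*3701 = (-4001 - 1666/2853)*3701 = -11416519/2853*3701 = -42252536819/2853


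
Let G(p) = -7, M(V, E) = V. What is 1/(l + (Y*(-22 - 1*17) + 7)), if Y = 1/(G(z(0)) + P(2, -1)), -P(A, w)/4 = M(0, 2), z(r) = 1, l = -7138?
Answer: -7/49878 ≈ -0.00014034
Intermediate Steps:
P(A, w) = 0 (P(A, w) = -4*0 = 0)
Y = -⅐ (Y = 1/(-7 + 0) = 1/(-7) = -⅐ ≈ -0.14286)
1/(l + (Y*(-22 - 1*17) + 7)) = 1/(-7138 + (-(-22 - 1*17)/7 + 7)) = 1/(-7138 + (-(-22 - 17)/7 + 7)) = 1/(-7138 + (-⅐*(-39) + 7)) = 1/(-7138 + (39/7 + 7)) = 1/(-7138 + 88/7) = 1/(-49878/7) = -7/49878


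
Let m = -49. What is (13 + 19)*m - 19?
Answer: -1587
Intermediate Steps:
(13 + 19)*m - 19 = (13 + 19)*(-49) - 19 = 32*(-49) - 19 = -1568 - 19 = -1587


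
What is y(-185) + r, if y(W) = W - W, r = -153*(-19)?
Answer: 2907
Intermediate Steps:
r = 2907
y(W) = 0
y(-185) + r = 0 + 2907 = 2907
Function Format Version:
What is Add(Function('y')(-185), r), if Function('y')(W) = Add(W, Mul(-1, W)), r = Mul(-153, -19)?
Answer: 2907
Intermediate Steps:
r = 2907
Function('y')(W) = 0
Add(Function('y')(-185), r) = Add(0, 2907) = 2907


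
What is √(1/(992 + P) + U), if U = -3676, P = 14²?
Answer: I*√144113871/198 ≈ 60.63*I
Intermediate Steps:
P = 196
√(1/(992 + P) + U) = √(1/(992 + 196) - 3676) = √(1/1188 - 3676) = √(-4367087/1188) = I*√144113871/198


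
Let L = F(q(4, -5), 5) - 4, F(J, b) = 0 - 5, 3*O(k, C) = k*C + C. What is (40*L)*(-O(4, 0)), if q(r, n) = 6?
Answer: 0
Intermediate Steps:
O(k, C) = C/3 + C*k/3 (O(k, C) = (k*C + C)/3 = (C*k + C)/3 = (C + C*k)/3 = C/3 + C*k/3)
F(J, b) = -5
L = -9 (L = -5 - 4 = -9)
(40*L)*(-O(4, 0)) = (40*(-9))*(-0*(1 + 4)/3) = -(-360)*(1/3)*0*5 = -(-360)*0 = -360*0 = 0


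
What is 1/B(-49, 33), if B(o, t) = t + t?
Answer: 1/66 ≈ 0.015152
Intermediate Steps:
B(o, t) = 2*t
1/B(-49, 33) = 1/(2*33) = 1/66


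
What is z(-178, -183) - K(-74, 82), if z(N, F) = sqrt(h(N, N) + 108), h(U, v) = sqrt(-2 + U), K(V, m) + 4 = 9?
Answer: -5 + sqrt(108 + 6*I*sqrt(5)) ≈ 5.4123 + 0.64426*I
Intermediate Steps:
K(V, m) = 5 (K(V, m) = -4 + 9 = 5)
z(N, F) = sqrt(108 + sqrt(-2 + N)) (z(N, F) = sqrt(sqrt(-2 + N) + 108) = sqrt(108 + sqrt(-2 + N)))
z(-178, -183) - K(-74, 82) = sqrt(108 + sqrt(-2 - 178)) - 1*5 = sqrt(108 + sqrt(-180)) - 5 = sqrt(108 + 6*I*sqrt(5)) - 5 = -5 + sqrt(108 + 6*I*sqrt(5))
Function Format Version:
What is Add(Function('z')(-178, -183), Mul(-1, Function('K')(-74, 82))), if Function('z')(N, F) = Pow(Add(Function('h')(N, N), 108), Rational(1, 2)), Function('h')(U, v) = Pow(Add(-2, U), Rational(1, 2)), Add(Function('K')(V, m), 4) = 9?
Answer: Add(-5, Pow(Add(108, Mul(6, I, Pow(5, Rational(1, 2)))), Rational(1, 2))) ≈ Add(5.4123, Mul(0.64426, I))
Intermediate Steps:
Function('K')(V, m) = 5 (Function('K')(V, m) = Add(-4, 9) = 5)
Function('z')(N, F) = Pow(Add(108, Pow(Add(-2, N), Rational(1, 2))), Rational(1, 2)) (Function('z')(N, F) = Pow(Add(Pow(Add(-2, N), Rational(1, 2)), 108), Rational(1, 2)) = Pow(Add(108, Pow(Add(-2, N), Rational(1, 2))), Rational(1, 2)))
Add(Function('z')(-178, -183), Mul(-1, Function('K')(-74, 82))) = Add(Pow(Add(108, Pow(Add(-2, -178), Rational(1, 2))), Rational(1, 2)), Mul(-1, 5)) = Add(Pow(Add(108, Pow(-180, Rational(1, 2))), Rational(1, 2)), -5) = Add(Pow(Add(108, Mul(6, I, Pow(5, Rational(1, 2)))), Rational(1, 2)), -5) = Add(-5, Pow(Add(108, Mul(6, I, Pow(5, Rational(1, 2)))), Rational(1, 2)))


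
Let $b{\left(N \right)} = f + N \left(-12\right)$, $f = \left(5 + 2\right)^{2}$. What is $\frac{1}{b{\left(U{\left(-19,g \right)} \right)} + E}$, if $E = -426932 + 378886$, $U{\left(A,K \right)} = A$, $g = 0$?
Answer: $- \frac{1}{47769} \approx -2.0934 \cdot 10^{-5}$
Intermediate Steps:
$f = 49$ ($f = 7^{2} = 49$)
$E = -48046$
$b{\left(N \right)} = 49 - 12 N$ ($b{\left(N \right)} = 49 + N \left(-12\right) = 49 - 12 N$)
$\frac{1}{b{\left(U{\left(-19,g \right)} \right)} + E} = \frac{1}{\left(49 - -228\right) - 48046} = \frac{1}{\left(49 + 228\right) - 48046} = \frac{1}{277 - 48046} = \frac{1}{-47769} = - \frac{1}{47769}$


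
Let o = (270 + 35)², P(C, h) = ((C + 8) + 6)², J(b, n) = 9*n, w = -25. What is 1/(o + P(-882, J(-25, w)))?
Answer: 1/846449 ≈ 1.1814e-6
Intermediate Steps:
P(C, h) = (14 + C)² (P(C, h) = ((8 + C) + 6)² = (14 + C)²)
o = 93025 (o = 305² = 93025)
1/(o + P(-882, J(-25, w))) = 1/(93025 + (14 - 882)²) = 1/(93025 + (-868)²) = 1/(93025 + 753424) = 1/846449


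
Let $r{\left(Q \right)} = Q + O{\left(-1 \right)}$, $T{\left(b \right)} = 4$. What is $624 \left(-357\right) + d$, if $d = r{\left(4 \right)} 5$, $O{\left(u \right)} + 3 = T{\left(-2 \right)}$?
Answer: $-222743$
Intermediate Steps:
$O{\left(u \right)} = 1$ ($O{\left(u \right)} = -3 + 4 = 1$)
$r{\left(Q \right)} = 1 + Q$ ($r{\left(Q \right)} = Q + 1 = 1 + Q$)
$d = 25$ ($d = \left(1 + 4\right) 5 = 5 \cdot 5 = 25$)
$624 \left(-357\right) + d = 624 \left(-357\right) + 25 = -222768 + 25 = -222743$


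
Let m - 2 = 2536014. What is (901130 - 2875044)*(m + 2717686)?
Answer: -10370355929628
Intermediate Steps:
m = 2536016 (m = 2 + 2536014 = 2536016)
(901130 - 2875044)*(m + 2717686) = (901130 - 2875044)*(2536016 + 2717686) = -1973914*5253702 = -10370355929628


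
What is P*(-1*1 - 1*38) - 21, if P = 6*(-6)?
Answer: 1383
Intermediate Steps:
P = -36
P*(-1*1 - 1*38) - 21 = -36*(-1*1 - 1*38) - 21 = -36*(-1 - 38) - 21 = -36*(-39) - 21 = 1404 - 21 = 1383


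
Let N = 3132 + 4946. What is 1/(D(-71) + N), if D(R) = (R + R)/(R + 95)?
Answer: 12/96865 ≈ 0.00012388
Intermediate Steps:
N = 8078
D(R) = 2*R/(95 + R) (D(R) = (2*R)/(95 + R) = 2*R/(95 + R))
1/(D(-71) + N) = 1/(2*(-71)/(95 - 71) + 8078) = 1/(2*(-71)/24 + 8078) = 1/(2*(-71)*(1/24) + 8078) = 1/(-71/12 + 8078) = 1/(96865/12) = 12/96865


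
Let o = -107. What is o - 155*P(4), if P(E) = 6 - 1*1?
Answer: -882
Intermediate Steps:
P(E) = 5 (P(E) = 6 - 1 = 5)
o - 155*P(4) = -107 - 155*5 = -107 - 775 = -882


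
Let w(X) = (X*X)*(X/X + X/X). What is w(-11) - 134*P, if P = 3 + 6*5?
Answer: -4180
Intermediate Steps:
P = 33 (P = 3 + 30 = 33)
w(X) = 2*X² (w(X) = X²*(1 + 1) = X²*2 = 2*X²)
w(-11) - 134*P = 2*(-11)² - 134*33 = 2*121 - 4422 = 242 - 4422 = -4180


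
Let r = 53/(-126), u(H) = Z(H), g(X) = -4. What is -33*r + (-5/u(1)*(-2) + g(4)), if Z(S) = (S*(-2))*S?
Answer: 205/42 ≈ 4.8810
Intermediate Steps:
Z(S) = -2*S² (Z(S) = (-2*S)*S = -2*S²)
u(H) = -2*H²
r = -53/126 (r = 53*(-1/126) = -53/126 ≈ -0.42063)
-33*r + (-5/u(1)*(-2) + g(4)) = -33*(-53/126) + (-5/((-2*1²))*(-2) - 4) = 583/42 + (-5/((-2*1))*(-2) - 4) = 583/42 + (-5/(-2)*(-2) - 4) = 583/42 + (-5*(-½)*(-2) - 4) = 583/42 + ((5/2)*(-2) - 4) = 583/42 + (-5 - 4) = 583/42 - 9 = 205/42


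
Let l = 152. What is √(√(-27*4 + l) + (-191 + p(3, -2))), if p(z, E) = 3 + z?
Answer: √(-185 + 2*√11) ≈ 13.355*I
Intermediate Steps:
√(√(-27*4 + l) + (-191 + p(3, -2))) = √(√(-27*4 + 152) + (-191 + (3 + 3))) = √(√(-108 + 152) + (-191 + 6)) = √(√44 - 185) = √(2*√11 - 185) = √(-185 + 2*√11)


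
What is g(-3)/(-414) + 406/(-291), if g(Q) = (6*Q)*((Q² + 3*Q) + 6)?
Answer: -7592/6693 ≈ -1.1343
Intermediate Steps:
g(Q) = 6*Q*(6 + Q² + 3*Q) (g(Q) = (6*Q)*(6 + Q² + 3*Q) = 6*Q*(6 + Q² + 3*Q))
g(-3)/(-414) + 406/(-291) = (6*(-3)*(6 + (-3)² + 3*(-3)))/(-414) + 406/(-291) = (6*(-3)*(6 + 9 - 9))*(-1/414) + 406*(-1/291) = (6*(-3)*6)*(-1/414) - 406/291 = -108*(-1/414) - 406/291 = 6/23 - 406/291 = -7592/6693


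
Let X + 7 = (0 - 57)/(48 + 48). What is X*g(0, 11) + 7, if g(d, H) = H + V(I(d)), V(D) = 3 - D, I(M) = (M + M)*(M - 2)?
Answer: -1589/16 ≈ -99.313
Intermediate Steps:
I(M) = 2*M*(-2 + M) (I(M) = (2*M)*(-2 + M) = 2*M*(-2 + M))
g(d, H) = 3 + H - 2*d*(-2 + d) (g(d, H) = H + (3 - 2*d*(-2 + d)) = 3 + H - 2*d*(-2 + d))
X = -243/32 (X = -7 + (0 - 57)/(48 + 48) = -7 - 57/96 = -7 - 57*1/96 = -7 - 19/32 = -243/32 ≈ -7.5938)
X*g(0, 11) + 7 = -243*(3 + 11 - 2*0*(-2 + 0))/32 + 7 = -243*(3 + 11 - 2*0*(-2))/32 + 7 = -243*(3 + 11 + 0)/32 + 7 = -243/32*14 + 7 = -1701/16 + 7 = -1589/16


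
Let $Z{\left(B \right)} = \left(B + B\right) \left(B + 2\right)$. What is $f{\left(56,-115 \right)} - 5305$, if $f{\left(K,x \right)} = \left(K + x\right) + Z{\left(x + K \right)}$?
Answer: $1362$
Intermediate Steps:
$Z{\left(B \right)} = 2 B \left(2 + B\right)$
$f{\left(K,x \right)} = K + x + 2 \left(K + x\right) \left(2 + K + x\right)$ ($f{\left(K,x \right)} = \left(K + x\right) + 2 \left(x + K\right) \left(2 + \left(x + K\right)\right) = \left(K + x\right) + 2 \left(K + x\right) \left(2 + \left(K + x\right)\right) = \left(K + x\right) + 2 \left(K + x\right) \left(2 + K + x\right) = K + x + 2 \left(K + x\right) \left(2 + K + x\right)$)
$f{\left(56,-115 \right)} - 5305 = \left(56 - 115 + 2 \left(56 - 115\right) \left(2 + 56 - 115\right)\right) - 5305 = \left(56 - 115 + 2 \left(-59\right) \left(-57\right)\right) - 5305 = \left(56 - 115 + 6726\right) - 5305 = 6667 - 5305 = 1362$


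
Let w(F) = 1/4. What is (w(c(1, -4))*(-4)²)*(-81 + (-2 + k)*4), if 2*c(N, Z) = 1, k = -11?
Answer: -532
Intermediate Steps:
c(N, Z) = ½ (c(N, Z) = (½)*1 = ½)
w(F) = ¼
(w(c(1, -4))*(-4)²)*(-81 + (-2 + k)*4) = ((¼)*(-4)²)*(-81 + (-2 - 11)*4) = ((¼)*16)*(-81 - 13*4) = 4*(-81 - 52) = 4*(-133) = -532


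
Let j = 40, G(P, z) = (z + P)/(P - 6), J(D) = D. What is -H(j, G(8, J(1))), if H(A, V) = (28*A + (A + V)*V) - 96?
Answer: -4897/4 ≈ -1224.3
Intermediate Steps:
G(P, z) = (P + z)/(-6 + P)
H(A, V) = -96 + 28*A + V*(A + V) (H(A, V) = (28*A + V*(A + V)) - 96 = -96 + 28*A + V*(A + V))
-H(j, G(8, J(1))) = -(-96 + ((8 + 1)/(-6 + 8))**2 + 28*40 + 40*((8 + 1)/(-6 + 8))) = -(-96 + (9/2)**2 + 1120 + 40*(9/2)) = -(-96 + 81/4 + 1120 + 180) = -1*4897/4 = -4897/4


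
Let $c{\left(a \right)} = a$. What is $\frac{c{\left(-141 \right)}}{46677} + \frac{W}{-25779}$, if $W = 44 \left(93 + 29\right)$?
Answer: $- \frac{84732325}{401095461} \approx -0.21125$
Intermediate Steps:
$W = 5368$ ($W = 44 \cdot 122 = 5368$)
$\frac{c{\left(-141 \right)}}{46677} + \frac{W}{-25779} = - \frac{141}{46677} + \frac{5368}{-25779} = \left(-141\right) \frac{1}{46677} + 5368 \left(- \frac{1}{25779}\right) = - \frac{47}{15559} - \frac{5368}{25779} = - \frac{84732325}{401095461}$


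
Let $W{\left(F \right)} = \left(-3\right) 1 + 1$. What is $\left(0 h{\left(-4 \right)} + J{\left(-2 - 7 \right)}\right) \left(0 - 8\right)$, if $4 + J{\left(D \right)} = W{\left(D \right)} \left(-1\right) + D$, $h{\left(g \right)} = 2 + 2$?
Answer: $88$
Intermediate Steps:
$h{\left(g \right)} = 4$
$W{\left(F \right)} = -2$ ($W{\left(F \right)} = -3 + 1 = -2$)
$J{\left(D \right)} = -2 + D$ ($J{\left(D \right)} = -4 + \left(\left(-2\right) \left(-1\right) + D\right) = -4 + \left(2 + D\right) = -2 + D$)
$\left(0 h{\left(-4 \right)} + J{\left(-2 - 7 \right)}\right) \left(0 - 8\right) = \left(0 \cdot 4 - 11\right) \left(0 - 8\right) = \left(0 - 11\right) \left(0 - 8\right) = \left(0 - 11\right) \left(-8\right) = \left(-11\right) \left(-8\right) = 88$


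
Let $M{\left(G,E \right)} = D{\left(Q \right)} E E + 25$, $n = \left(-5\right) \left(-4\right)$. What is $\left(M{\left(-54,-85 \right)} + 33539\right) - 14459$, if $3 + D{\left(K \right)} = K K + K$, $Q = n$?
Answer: $3031930$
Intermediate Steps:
$n = 20$
$Q = 20$
$D{\left(K \right)} = -3 + K + K^{2}$ ($D{\left(K \right)} = -3 + \left(K K + K\right) = -3 + \left(K^{2} + K\right) = -3 + \left(K + K^{2}\right) = -3 + K + K^{2}$)
$M{\left(G,E \right)} = 25 + 417 E^{2}$ ($M{\left(G,E \right)} = \left(-3 + 20 + 20^{2}\right) E E + 25 = \left(-3 + 20 + 400\right) E E + 25 = 417 E E + 25 = 417 E^{2} + 25 = 25 + 417 E^{2}$)
$\left(M{\left(-54,-85 \right)} + 33539\right) - 14459 = \left(\left(25 + 417 \left(-85\right)^{2}\right) + 33539\right) - 14459 = \left(\left(25 + 417 \cdot 7225\right) + 33539\right) - 14459 = \left(\left(25 + 3012825\right) + 33539\right) - 14459 = \left(3012850 + 33539\right) - 14459 = 3046389 - 14459 = 3031930$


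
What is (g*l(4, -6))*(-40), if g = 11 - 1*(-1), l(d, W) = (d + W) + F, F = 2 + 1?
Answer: -480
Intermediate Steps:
F = 3
l(d, W) = 3 + W + d (l(d, W) = (d + W) + 3 = (W + d) + 3 = 3 + W + d)
g = 12 (g = 11 + 1 = 12)
(g*l(4, -6))*(-40) = (12*(3 - 6 + 4))*(-40) = (12*1)*(-40) = 12*(-40) = -480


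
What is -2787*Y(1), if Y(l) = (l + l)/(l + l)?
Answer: -2787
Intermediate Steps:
Y(l) = 1 (Y(l) = (2*l)/((2*l)) = (2*l)*(1/(2*l)) = 1)
-2787*Y(1) = -2787*1 = -2787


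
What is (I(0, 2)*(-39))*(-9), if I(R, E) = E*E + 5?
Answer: 3159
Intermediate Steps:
I(R, E) = 5 + E**2 (I(R, E) = E**2 + 5 = 5 + E**2)
(I(0, 2)*(-39))*(-9) = ((5 + 2**2)*(-39))*(-9) = ((5 + 4)*(-39))*(-9) = (9*(-39))*(-9) = -351*(-9) = 3159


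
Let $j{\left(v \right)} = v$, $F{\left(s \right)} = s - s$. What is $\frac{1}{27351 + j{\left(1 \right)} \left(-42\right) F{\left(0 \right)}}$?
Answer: $\frac{1}{27351} \approx 3.6562 \cdot 10^{-5}$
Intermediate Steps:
$F{\left(s \right)} = 0$
$\frac{1}{27351 + j{\left(1 \right)} \left(-42\right) F{\left(0 \right)}} = \frac{1}{27351 + 1 \left(-42\right) 0} = \frac{1}{27351 - 0} = \frac{1}{27351 + 0} = \frac{1}{27351}$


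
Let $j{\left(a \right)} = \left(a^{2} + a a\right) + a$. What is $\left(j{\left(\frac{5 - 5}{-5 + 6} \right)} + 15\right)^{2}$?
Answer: $225$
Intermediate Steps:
$j{\left(a \right)} = a + 2 a^{2}$ ($j{\left(a \right)} = \left(a^{2} + a^{2}\right) + a = 2 a^{2} + a = a + 2 a^{2}$)
$\left(j{\left(\frac{5 - 5}{-5 + 6} \right)} + 15\right)^{2} = \left(\frac{5 - 5}{-5 + 6} \left(1 + 2 \frac{5 - 5}{-5 + 6}\right) + 15\right)^{2} = \left(\frac{0}{1} \left(1 + 2 \cdot \frac{0}{1}\right) + 15\right)^{2} = \left(0 \cdot 1 \left(1 + 2 \cdot 0 \cdot 1\right) + 15\right)^{2} = \left(0 \left(1 + 2 \cdot 0\right) + 15\right)^{2} = \left(0 \left(1 + 0\right) + 15\right)^{2} = \left(0 \cdot 1 + 15\right)^{2} = \left(0 + 15\right)^{2} = 15^{2} = 225$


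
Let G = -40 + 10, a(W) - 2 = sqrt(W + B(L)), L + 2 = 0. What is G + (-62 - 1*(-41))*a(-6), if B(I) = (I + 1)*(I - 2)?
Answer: -72 - 21*I*sqrt(2) ≈ -72.0 - 29.698*I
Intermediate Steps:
L = -2 (L = -2 + 0 = -2)
B(I) = (1 + I)*(-2 + I)
a(W) = 2 + sqrt(4 + W) (a(W) = 2 + sqrt(W + (-2 + (-2)**2 - 1*(-2))) = 2 + sqrt(W + (-2 + 4 + 2)) = 2 + sqrt(W + 4) = 2 + sqrt(4 + W))
G = -30
G + (-62 - 1*(-41))*a(-6) = -30 + (-62 - 1*(-41))*(2 + sqrt(4 - 6)) = -30 + (-62 + 41)*(2 + sqrt(-2)) = -30 - 21*(2 + I*sqrt(2)) = -30 + (-42 - 21*I*sqrt(2)) = -72 - 21*I*sqrt(2)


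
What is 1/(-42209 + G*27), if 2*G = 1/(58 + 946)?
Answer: -2008/84755645 ≈ -2.3692e-5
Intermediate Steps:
G = 1/2008 (G = 1/(2*(58 + 946)) = (1/2)/1004 = (1/2)*(1/1004) = 1/2008 ≈ 0.00049801)
1/(-42209 + G*27) = 1/(-42209 + (1/2008)*27) = 1/(-42209 + 27/2008) = 1/(-84755645/2008) = -2008/84755645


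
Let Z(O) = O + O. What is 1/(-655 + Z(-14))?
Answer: -1/683 ≈ -0.0014641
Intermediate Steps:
Z(O) = 2*O
1/(-655 + Z(-14)) = 1/(-655 + 2*(-14)) = 1/(-655 - 28) = 1/(-683) = -1/683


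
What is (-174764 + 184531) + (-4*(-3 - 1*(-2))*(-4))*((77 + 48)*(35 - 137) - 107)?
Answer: 215479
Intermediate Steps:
(-174764 + 184531) + (-4*(-3 - 1*(-2))*(-4))*((77 + 48)*(35 - 137) - 107) = 9767 + (-4*(-3 + 2)*(-4))*(125*(-102) - 107) = 9767 + (-4*(-1)*(-4))*(-12750 - 107) = 9767 + (4*(-4))*(-12857) = 9767 - 16*(-12857) = 9767 + 205712 = 215479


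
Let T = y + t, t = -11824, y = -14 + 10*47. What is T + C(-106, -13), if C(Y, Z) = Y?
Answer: -11474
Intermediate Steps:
y = 456 (y = -14 + 470 = 456)
T = -11368 (T = 456 - 11824 = -11368)
T + C(-106, -13) = -11368 - 106 = -11474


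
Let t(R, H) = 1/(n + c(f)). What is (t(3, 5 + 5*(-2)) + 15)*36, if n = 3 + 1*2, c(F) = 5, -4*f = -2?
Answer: 2718/5 ≈ 543.60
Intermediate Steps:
f = ½ (f = -¼*(-2) = ½ ≈ 0.50000)
n = 5 (n = 3 + 2 = 5)
t(R, H) = ⅒ (t(R, H) = 1/(5 + 5) = 1/10 = ⅒)
(t(3, 5 + 5*(-2)) + 15)*36 = (⅒ + 15)*36 = (151/10)*36 = 2718/5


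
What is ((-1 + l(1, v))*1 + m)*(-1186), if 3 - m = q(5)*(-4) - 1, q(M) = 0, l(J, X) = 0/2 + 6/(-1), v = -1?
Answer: 3558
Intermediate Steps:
l(J, X) = -6 (l(J, X) = 0*(1/2) + 6*(-1) = 0 - 6 = -6)
m = 4 (m = 3 - (0*(-4) - 1) = 3 - (0 - 1) = 3 - 1*(-1) = 3 + 1 = 4)
((-1 + l(1, v))*1 + m)*(-1186) = ((-1 - 6)*1 + 4)*(-1186) = (-7*1 + 4)*(-1186) = (-7 + 4)*(-1186) = -3*(-1186) = 3558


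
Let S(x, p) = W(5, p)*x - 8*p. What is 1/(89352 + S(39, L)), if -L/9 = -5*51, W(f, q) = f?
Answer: 1/71187 ≈ 1.4048e-5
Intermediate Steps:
L = 2295 (L = -(-45)*51 = -9*(-255) = 2295)
S(x, p) = -8*p + 5*x (S(x, p) = 5*x - 8*p = -8*p + 5*x)
1/(89352 + S(39, L)) = 1/(89352 + (-8*2295 + 5*39)) = 1/(89352 + (-18360 + 195)) = 1/(89352 - 18165) = 1/71187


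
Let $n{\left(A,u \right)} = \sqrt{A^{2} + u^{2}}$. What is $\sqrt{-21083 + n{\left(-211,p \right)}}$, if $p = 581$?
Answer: $\sqrt{-21083 + \sqrt{382082}} \approx 143.06 i$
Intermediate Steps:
$\sqrt{-21083 + n{\left(-211,p \right)}} = \sqrt{-21083 + \sqrt{\left(-211\right)^{2} + 581^{2}}} = \sqrt{-21083 + \sqrt{44521 + 337561}} = \sqrt{-21083 + \sqrt{382082}}$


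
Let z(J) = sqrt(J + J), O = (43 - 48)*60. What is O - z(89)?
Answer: -300 - sqrt(178) ≈ -313.34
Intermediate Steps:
O = -300 (O = -5*60 = -300)
z(J) = sqrt(2)*sqrt(J) (z(J) = sqrt(2*J) = sqrt(2)*sqrt(J))
O - z(89) = -300 - sqrt(2)*sqrt(89) = -300 - sqrt(178)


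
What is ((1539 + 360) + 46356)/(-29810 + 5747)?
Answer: -16085/8021 ≈ -2.0054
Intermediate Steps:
((1539 + 360) + 46356)/(-29810 + 5747) = (1899 + 46356)/(-24063) = 48255*(-1/24063) = -16085/8021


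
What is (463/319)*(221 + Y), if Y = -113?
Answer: 50004/319 ≈ 156.75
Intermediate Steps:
(463/319)*(221 + Y) = (463/319)*(221 - 113) = (463*(1/319))*108 = (463/319)*108 = 50004/319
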